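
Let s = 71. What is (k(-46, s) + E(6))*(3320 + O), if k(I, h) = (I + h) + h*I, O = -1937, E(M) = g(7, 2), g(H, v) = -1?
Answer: -4483686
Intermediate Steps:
E(M) = -1
k(I, h) = I + h + I*h (k(I, h) = (I + h) + I*h = I + h + I*h)
(k(-46, s) + E(6))*(3320 + O) = ((-46 + 71 - 46*71) - 1)*(3320 - 1937) = ((-46 + 71 - 3266) - 1)*1383 = (-3241 - 1)*1383 = -3242*1383 = -4483686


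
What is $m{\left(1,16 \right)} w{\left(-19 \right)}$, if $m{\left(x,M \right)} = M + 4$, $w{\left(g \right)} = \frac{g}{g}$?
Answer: $20$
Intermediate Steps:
$w{\left(g \right)} = 1$
$m{\left(x,M \right)} = 4 + M$
$m{\left(1,16 \right)} w{\left(-19 \right)} = \left(4 + 16\right) 1 = 20 \cdot 1 = 20$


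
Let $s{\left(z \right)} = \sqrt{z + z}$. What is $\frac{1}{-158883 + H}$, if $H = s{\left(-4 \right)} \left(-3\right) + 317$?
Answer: $\frac{i}{2 \left(- 79283 i + 3 \sqrt{2}\right)} \approx -6.3065 \cdot 10^{-6} + 3.3748 \cdot 10^{-10} i$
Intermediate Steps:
$s{\left(z \right)} = \sqrt{2} \sqrt{z}$ ($s{\left(z \right)} = \sqrt{2 z} = \sqrt{2} \sqrt{z}$)
$H = 317 - 6 i \sqrt{2}$ ($H = \sqrt{2} \sqrt{-4} \left(-3\right) + 317 = \sqrt{2} \cdot 2 i \left(-3\right) + 317 = 2 i \sqrt{2} \left(-3\right) + 317 = - 6 i \sqrt{2} + 317 = 317 - 6 i \sqrt{2} \approx 317.0 - 8.4853 i$)
$\frac{1}{-158883 + H} = \frac{1}{-158883 + \left(317 - 6 i \sqrt{2}\right)} = \frac{1}{-158566 - 6 i \sqrt{2}}$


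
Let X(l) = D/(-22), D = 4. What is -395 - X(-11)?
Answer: -4343/11 ≈ -394.82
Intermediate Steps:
X(l) = -2/11 (X(l) = 4/(-22) = 4*(-1/22) = -2/11)
-395 - X(-11) = -395 - 1*(-2/11) = -395 + 2/11 = -4343/11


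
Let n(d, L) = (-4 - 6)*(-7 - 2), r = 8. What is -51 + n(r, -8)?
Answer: 39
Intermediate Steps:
n(d, L) = 90 (n(d, L) = -10*(-9) = 90)
-51 + n(r, -8) = -51 + 90 = 39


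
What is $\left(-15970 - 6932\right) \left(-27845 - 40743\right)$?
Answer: $1570802376$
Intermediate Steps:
$\left(-15970 - 6932\right) \left(-27845 - 40743\right) = \left(-22902\right) \left(-68588\right) = 1570802376$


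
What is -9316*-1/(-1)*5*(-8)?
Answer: 372640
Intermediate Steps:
-9316*-1/(-1)*5*(-8) = -9316*-1*(-1)*5*(-8) = -9316*1*5*(-8) = -46580*(-8) = -9316*(-40) = 372640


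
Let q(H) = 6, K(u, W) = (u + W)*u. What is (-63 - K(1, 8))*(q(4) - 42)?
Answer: 2592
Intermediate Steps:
K(u, W) = u*(W + u) (K(u, W) = (W + u)*u = u*(W + u))
(-63 - K(1, 8))*(q(4) - 42) = (-63 - (8 + 1))*(6 - 42) = (-63 - 9)*(-36) = -72*(-36) = 2592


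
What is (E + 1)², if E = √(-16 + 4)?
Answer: -11 + 4*I*√3 ≈ -11.0 + 6.9282*I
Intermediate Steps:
E = 2*I*√3 (E = √(-12) = 2*I*√3 ≈ 3.4641*I)
(E + 1)² = (2*I*√3 + 1)² = (1 + 2*I*√3)²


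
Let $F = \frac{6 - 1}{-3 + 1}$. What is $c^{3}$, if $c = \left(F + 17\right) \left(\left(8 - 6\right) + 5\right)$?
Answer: $\frac{8365427}{8} \approx 1.0457 \cdot 10^{6}$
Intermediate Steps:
$F = - \frac{5}{2}$ ($F = \frac{5}{-2} = 5 \left(- \frac{1}{2}\right) = - \frac{5}{2} \approx -2.5$)
$c = \frac{203}{2}$ ($c = \left(- \frac{5}{2} + 17\right) \left(\left(8 - 6\right) + 5\right) = \frac{29 \left(\left(8 - 6\right) + 5\right)}{2} = \frac{29 \left(2 + 5\right)}{2} = \frac{29}{2} \cdot 7 = \frac{203}{2} \approx 101.5$)
$c^{3} = \left(\frac{203}{2}\right)^{3} = \frac{8365427}{8}$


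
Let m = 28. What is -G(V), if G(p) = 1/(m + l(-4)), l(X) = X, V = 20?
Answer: -1/24 ≈ -0.041667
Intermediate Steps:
G(p) = 1/24 (G(p) = 1/(28 - 4) = 1/24)
-G(V) = -1*1/24 = -1/24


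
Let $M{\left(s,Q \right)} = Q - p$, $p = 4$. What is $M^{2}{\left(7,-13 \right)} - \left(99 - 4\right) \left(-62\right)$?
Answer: $6179$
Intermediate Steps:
$M{\left(s,Q \right)} = -4 + Q$ ($M{\left(s,Q \right)} = Q - 4 = -4 + Q$)
$M^{2}{\left(7,-13 \right)} - \left(99 - 4\right) \left(-62\right) = \left(-4 - 13\right)^{2} - \left(99 - 4\right) \left(-62\right) = \left(-17\right)^{2} - 95 \left(-62\right) = 289 - -5890 = 289 + 5890 = 6179$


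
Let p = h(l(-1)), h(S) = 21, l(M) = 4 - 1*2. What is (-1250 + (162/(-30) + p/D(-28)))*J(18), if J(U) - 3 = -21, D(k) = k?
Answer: 226107/10 ≈ 22611.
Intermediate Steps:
l(M) = 2 (l(M) = 4 - 2 = 2)
J(U) = -18 (J(U) = 3 - 21 = -18)
p = 21
(-1250 + (162/(-30) + p/D(-28)))*J(18) = (-1250 + (162/(-30) + 21/(-28)))*(-18) = (-1250 + (162*(-1/30) + 21*(-1/28)))*(-18) = (-1250 + (-27/5 - 3/4))*(-18) = (-1250 - 123/20)*(-18) = -25123/20*(-18) = 226107/10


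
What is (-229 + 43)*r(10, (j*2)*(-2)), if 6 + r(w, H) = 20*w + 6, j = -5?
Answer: -37200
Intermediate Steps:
r(w, H) = 20*w (r(w, H) = -6 + (20*w + 6) = -6 + (6 + 20*w) = 20*w)
(-229 + 43)*r(10, (j*2)*(-2)) = (-229 + 43)*(20*10) = -186*200 = -37200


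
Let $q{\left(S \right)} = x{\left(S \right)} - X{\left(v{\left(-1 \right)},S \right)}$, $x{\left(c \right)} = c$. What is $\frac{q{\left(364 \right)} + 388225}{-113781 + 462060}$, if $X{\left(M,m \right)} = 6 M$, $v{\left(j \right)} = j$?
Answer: $\frac{388595}{348279} \approx 1.1158$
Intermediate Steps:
$q{\left(S \right)} = 6 + S$ ($q{\left(S \right)} = S - 6 \left(-1\right) = S - -6 = S + 6 = 6 + S$)
$\frac{q{\left(364 \right)} + 388225}{-113781 + 462060} = \frac{\left(6 + 364\right) + 388225}{-113781 + 462060} = \frac{370 + 388225}{348279} = 388595 \cdot \frac{1}{348279} = \frac{388595}{348279}$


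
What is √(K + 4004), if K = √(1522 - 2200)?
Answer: √(4004 + I*√678) ≈ 63.278 + 0.2057*I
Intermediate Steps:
K = I*√678 (K = √(-678) = I*√678 ≈ 26.038*I)
√(K + 4004) = √(I*√678 + 4004) = √(4004 + I*√678)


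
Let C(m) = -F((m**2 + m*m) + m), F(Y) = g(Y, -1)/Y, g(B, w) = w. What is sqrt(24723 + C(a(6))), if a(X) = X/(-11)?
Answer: sqrt(890754)/6 ≈ 157.30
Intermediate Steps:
F(Y) = -1/Y
a(X) = -X/11 (a(X) = X*(-1/11) = -X/11)
C(m) = 1/(m + 2*m**2) (C(m) = -(-1)/((m**2 + m*m) + m) = -(-1)/((m**2 + m**2) + m) = -(-1)/(2*m**2 + m) = -(-1)/(m + 2*m**2) = 1/(m + 2*m**2))
sqrt(24723 + C(a(6))) = sqrt(24723 + 1/(((-1/11*6))*(1 + 2*(-1/11*6)))) = sqrt(24723 + 1/((-6/11)*(1 + 2*(-6/11)))) = sqrt(24723 - 11/(6*(1 - 12/11))) = sqrt(24723 - 11/(6*(-1/11))) = sqrt(24723 - 11/6*(-11)) = sqrt(24723 + 121/6) = sqrt(148459/6) = sqrt(890754)/6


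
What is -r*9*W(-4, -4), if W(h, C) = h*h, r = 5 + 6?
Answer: -1584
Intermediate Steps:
r = 11
W(h, C) = h²
-r*9*W(-4, -4) = -11*9*(-4)² = -99*16 = -1*1584 = -1584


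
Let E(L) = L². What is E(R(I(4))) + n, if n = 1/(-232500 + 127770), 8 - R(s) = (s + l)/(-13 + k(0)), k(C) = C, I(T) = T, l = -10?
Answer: 1005826751/17699370 ≈ 56.828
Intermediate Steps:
R(s) = 94/13 + s/13 (R(s) = 8 - (s - 10)/(-13 + 0) = 8 - (-10 + s)/(-13) = 8 - (-10 + s)*(-1)/13 = 8 - (10/13 - s/13) = 8 + (-10/13 + s/13) = 94/13 + s/13)
n = -1/104730 (n = 1/(-104730) = -1/104730 ≈ -9.5484e-6)
E(R(I(4))) + n = (94/13 + (1/13)*4)² - 1/104730 = (94/13 + 4/13)² - 1/104730 = (98/13)² - 1/104730 = 9604/169 - 1/104730 = 1005826751/17699370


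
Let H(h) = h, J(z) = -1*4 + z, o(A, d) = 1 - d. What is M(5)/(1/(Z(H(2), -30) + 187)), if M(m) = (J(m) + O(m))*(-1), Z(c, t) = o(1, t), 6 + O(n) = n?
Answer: 0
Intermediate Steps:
O(n) = -6 + n
J(z) = -4 + z
Z(c, t) = 1 - t
M(m) = 10 - 2*m (M(m) = ((-4 + m) + (-6 + m))*(-1) = (-10 + 2*m)*(-1) = 10 - 2*m)
M(5)/(1/(Z(H(2), -30) + 187)) = (10 - 2*5)/(1/((1 - 1*(-30)) + 187)) = (10 - 10)/(1/((1 + 30) + 187)) = 0/(1/(31 + 187)) = 0/(1/218) = 0*218 = 0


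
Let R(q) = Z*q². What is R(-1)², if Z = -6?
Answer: 36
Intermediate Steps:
R(q) = -6*q²
R(-1)² = (-6*(-1)²)² = (-6*1)² = (-6)² = 36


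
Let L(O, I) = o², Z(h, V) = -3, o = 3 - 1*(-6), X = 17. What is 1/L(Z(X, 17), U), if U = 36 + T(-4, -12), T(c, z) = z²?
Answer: 1/81 ≈ 0.012346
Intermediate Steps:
o = 9 (o = 3 + 6 = 9)
U = 180 (U = 36 + (-12)² = 36 + 144 = 180)
L(O, I) = 81 (L(O, I) = 9² = 81)
1/L(Z(X, 17), U) = 1/81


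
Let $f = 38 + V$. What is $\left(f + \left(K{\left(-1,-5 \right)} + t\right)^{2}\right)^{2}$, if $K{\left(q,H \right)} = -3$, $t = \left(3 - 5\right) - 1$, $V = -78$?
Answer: $16$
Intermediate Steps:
$t = -3$ ($t = -2 - 1 = -3$)
$f = -40$ ($f = 38 - 78 = -40$)
$\left(f + \left(K{\left(-1,-5 \right)} + t\right)^{2}\right)^{2} = \left(-40 + \left(-3 - 3\right)^{2}\right)^{2} = \left(-40 + \left(-6\right)^{2}\right)^{2} = \left(-40 + 36\right)^{2} = \left(-4\right)^{2} = 16$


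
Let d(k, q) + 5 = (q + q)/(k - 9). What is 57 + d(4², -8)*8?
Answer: -9/7 ≈ -1.2857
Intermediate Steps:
d(k, q) = -5 + 2*q/(-9 + k) (d(k, q) = -5 + (q + q)/(k - 9) = -5 + (2*q)/(-9 + k) = -5 + 2*q/(-9 + k))
57 + d(4², -8)*8 = 57 + ((45 - 5*4² + 2*(-8))/(-9 + 4²))*8 = 57 + ((45 - 5*16 - 16)/(-9 + 16))*8 = 57 + ((45 - 80 - 16)/7)*8 = 57 + ((⅐)*(-51))*8 = 57 - 51/7*8 = 57 - 408/7 = -9/7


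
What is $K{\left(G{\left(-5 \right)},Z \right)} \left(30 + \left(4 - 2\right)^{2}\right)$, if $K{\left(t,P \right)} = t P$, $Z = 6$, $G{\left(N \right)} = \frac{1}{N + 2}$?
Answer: $-68$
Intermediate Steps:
$G{\left(N \right)} = \frac{1}{2 + N}$
$K{\left(t,P \right)} = P t$
$K{\left(G{\left(-5 \right)},Z \right)} \left(30 + \left(4 - 2\right)^{2}\right) = \frac{6}{2 - 5} \left(30 + \left(4 - 2\right)^{2}\right) = \frac{6}{-3} \left(30 + 2^{2}\right) = 6 \left(- \frac{1}{3}\right) \left(30 + 4\right) = \left(-2\right) 34 = -68$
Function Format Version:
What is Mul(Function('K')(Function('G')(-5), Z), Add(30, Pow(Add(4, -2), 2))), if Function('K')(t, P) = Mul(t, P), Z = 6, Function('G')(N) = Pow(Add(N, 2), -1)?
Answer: -68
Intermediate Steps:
Function('G')(N) = Pow(Add(2, N), -1)
Function('K')(t, P) = Mul(P, t)
Mul(Function('K')(Function('G')(-5), Z), Add(30, Pow(Add(4, -2), 2))) = Mul(Mul(6, Pow(Add(2, -5), -1)), Add(30, Pow(Add(4, -2), 2))) = Mul(Mul(6, Pow(-3, -1)), Add(30, Pow(2, 2))) = Mul(Mul(6, Rational(-1, 3)), Add(30, 4)) = Mul(-2, 34) = -68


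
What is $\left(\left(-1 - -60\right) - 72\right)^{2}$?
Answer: $169$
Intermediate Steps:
$\left(\left(-1 - -60\right) - 72\right)^{2} = \left(\left(-1 + 60\right) - 72\right)^{2} = \left(59 - 72\right)^{2} = \left(-13\right)^{2} = 169$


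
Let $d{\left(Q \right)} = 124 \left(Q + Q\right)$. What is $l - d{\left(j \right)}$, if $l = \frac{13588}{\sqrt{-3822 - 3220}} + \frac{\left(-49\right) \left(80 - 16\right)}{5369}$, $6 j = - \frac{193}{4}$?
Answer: $\frac{4587617}{2301} - \frac{6794 i \sqrt{7042}}{3521} \approx 1993.8 - 161.92 i$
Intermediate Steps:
$j = - \frac{193}{24}$ ($j = \frac{\left(-193\right) \frac{1}{4}}{6} = \frac{1}{6} \left(- \frac{193}{4}\right) = - \frac{193}{24} \approx -8.0417$)
$d{\left(Q \right)} = 248 Q$ ($d{\left(Q \right)} = 124 \cdot 2 Q = 248 Q$)
$l = - \frac{448}{767} - \frac{6794 i \sqrt{7042}}{3521}$ ($l = \frac{13588}{\sqrt{-7042}} + \left(-49\right) 64 \cdot \frac{1}{5369} = \frac{13588}{i \sqrt{7042}} - \frac{448}{767} = 13588 \left(- \frac{i \sqrt{7042}}{7042}\right) - \frac{448}{767} = - \frac{6794 i \sqrt{7042}}{3521} - \frac{448}{767} = - \frac{448}{767} - \frac{6794 i \sqrt{7042}}{3521} \approx -0.58409 - 161.92 i$)
$l - d{\left(j \right)} = \left(- \frac{448}{767} - \frac{6794 i \sqrt{7042}}{3521}\right) - 248 \left(- \frac{193}{24}\right) = \left(- \frac{448}{767} - \frac{6794 i \sqrt{7042}}{3521}\right) - - \frac{5983}{3} = \left(- \frac{448}{767} - \frac{6794 i \sqrt{7042}}{3521}\right) + \frac{5983}{3} = \frac{4587617}{2301} - \frac{6794 i \sqrt{7042}}{3521}$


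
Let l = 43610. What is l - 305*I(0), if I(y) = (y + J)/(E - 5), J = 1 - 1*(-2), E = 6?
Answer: 42695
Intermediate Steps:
J = 3 (J = 1 + 2 = 3)
I(y) = 3 + y (I(y) = (y + 3)/(6 - 5) = (3 + y)/1 = (3 + y)*1 = 3 + y)
l - 305*I(0) = 43610 - 305*(3 + 0) = 43610 - 305*3 = 43610 - 1*915 = 43610 - 915 = 42695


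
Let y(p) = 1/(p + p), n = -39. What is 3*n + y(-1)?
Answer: -235/2 ≈ -117.50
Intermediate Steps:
y(p) = 1/(2*p)
3*n + y(-1) = 3*(-39) + (1/2)/(-1) = -117 + (1/2)*(-1) = -117 - 1/2 = -235/2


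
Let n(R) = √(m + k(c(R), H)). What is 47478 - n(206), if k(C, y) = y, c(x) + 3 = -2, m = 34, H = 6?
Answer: 47478 - 2*√10 ≈ 47472.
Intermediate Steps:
c(x) = -5 (c(x) = -3 - 2 = -5)
n(R) = 2*√10 (n(R) = √(34 + 6) = √40 = 2*√10)
47478 - n(206) = 47478 - 2*√10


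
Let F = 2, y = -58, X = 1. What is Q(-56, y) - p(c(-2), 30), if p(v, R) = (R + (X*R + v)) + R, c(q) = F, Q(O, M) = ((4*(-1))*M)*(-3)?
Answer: -788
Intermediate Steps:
Q(O, M) = 12*M (Q(O, M) = -4*M*(-3) = 12*M)
c(q) = 2
p(v, R) = v + 3*R (p(v, R) = (R + (1*R + v)) + R = (R + (R + v)) + R = (v + 2*R) + R = v + 3*R)
Q(-56, y) - p(c(-2), 30) = 12*(-58) - (2 + 3*30) = -696 - (2 + 90) = -696 - 1*92 = -696 - 92 = -788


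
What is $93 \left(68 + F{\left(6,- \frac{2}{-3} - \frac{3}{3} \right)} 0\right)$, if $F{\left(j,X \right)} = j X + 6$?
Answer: $6324$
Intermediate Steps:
$F{\left(j,X \right)} = 6 + X j$ ($F{\left(j,X \right)} = X j + 6 = 6 + X j$)
$93 \left(68 + F{\left(6,- \frac{2}{-3} - \frac{3}{3} \right)} 0\right) = 93 \left(68 + \left(6 + \left(- \frac{2}{-3} - \frac{3}{3}\right) 6\right) 0\right) = 93 \left(68 + \left(6 + \left(\left(-2\right) \left(- \frac{1}{3}\right) - 1\right) 6\right) 0\right) = 93 \left(68 + \left(6 + \left(\frac{2}{3} - 1\right) 6\right) 0\right) = 93 \left(68 + \left(6 - 2\right) 0\right) = 93 \left(68 + 4 \cdot 0\right) = 93 \left(68 + 0\right) = 93 \cdot 68 = 6324$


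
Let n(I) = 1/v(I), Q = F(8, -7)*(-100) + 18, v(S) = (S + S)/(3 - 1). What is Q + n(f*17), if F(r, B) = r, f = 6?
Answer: -79763/102 ≈ -781.99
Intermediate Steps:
v(S) = S (v(S) = (2*S)/2 = (2*S)*(½) = S)
Q = -782 (Q = 8*(-100) + 18 = -800 + 18 = -782)
n(I) = 1/I
Q + n(f*17) = -782 + 1/(6*17) = -782 + 1/102 = -79763/102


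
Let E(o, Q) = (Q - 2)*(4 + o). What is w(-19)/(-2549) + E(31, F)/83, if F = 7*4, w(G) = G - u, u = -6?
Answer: 2320669/211567 ≈ 10.969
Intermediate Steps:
w(G) = 6 + G (w(G) = G - 1*(-6) = G + 6 = 6 + G)
F = 28
E(o, Q) = (-2 + Q)*(4 + o)
w(-19)/(-2549) + E(31, F)/83 = (6 - 19)/(-2549) + (-8 - 2*31 + 4*28 + 28*31)/83 = -13*(-1/2549) + (-8 - 62 + 112 + 868)*(1/83) = 13/2549 + 910*(1/83) = 13/2549 + 910/83 = 2320669/211567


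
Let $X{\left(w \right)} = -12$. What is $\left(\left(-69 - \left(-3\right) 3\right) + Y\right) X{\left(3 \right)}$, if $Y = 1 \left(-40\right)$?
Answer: $1200$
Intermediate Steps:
$Y = -40$
$\left(\left(-69 - \left(-3\right) 3\right) + Y\right) X{\left(3 \right)} = \left(\left(-69 - \left(-3\right) 3\right) - 40\right) \left(-12\right) = \left(\left(-69 - -9\right) - 40\right) \left(-12\right) = \left(\left(-69 + 9\right) - 40\right) \left(-12\right) = \left(-60 - 40\right) \left(-12\right) = \left(-100\right) \left(-12\right) = 1200$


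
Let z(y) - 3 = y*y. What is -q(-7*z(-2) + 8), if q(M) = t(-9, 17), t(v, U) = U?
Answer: -17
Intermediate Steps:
z(y) = 3 + y² (z(y) = 3 + y*y = 3 + y²)
q(M) = 17
-q(-7*z(-2) + 8) = -1*17 = -17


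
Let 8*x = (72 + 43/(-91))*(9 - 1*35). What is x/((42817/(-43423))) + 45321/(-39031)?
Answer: 10977399563321/46793329156 ≈ 234.59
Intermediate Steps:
x = -6509/28 (x = ((72 + 43/(-91))*(9 - 1*35))/8 = ((72 + 43*(-1/91))*(9 - 35))/8 = ((72 - 43/91)*(-26))/8 = ((6509/91)*(-26))/8 = (⅛)*(-13018/7) = -6509/28 ≈ -232.46)
x/((42817/(-43423))) + 45321/(-39031) = -6509/(28*(42817/(-43423))) + 45321/(-39031) = -6509/(28*(42817*(-1/43423))) + 45321*(-1/39031) = -6509/(28*(-42817/43423)) - 45321/39031 = -6509/28*(-43423/42817) - 45321/39031 = 282640307/1198876 - 45321/39031 = 10977399563321/46793329156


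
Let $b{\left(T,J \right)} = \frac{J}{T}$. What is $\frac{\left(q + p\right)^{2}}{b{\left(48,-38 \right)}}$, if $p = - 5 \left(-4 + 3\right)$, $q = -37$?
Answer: $- \frac{24576}{19} \approx -1293.5$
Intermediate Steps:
$p = 5$ ($p = \left(-5\right) \left(-1\right) = 5$)
$\frac{\left(q + p\right)^{2}}{b{\left(48,-38 \right)}} = \frac{\left(-37 + 5\right)^{2}}{\left(-38\right) \frac{1}{48}} = \frac{\left(-32\right)^{2}}{\left(-38\right) \frac{1}{48}} = \frac{1024}{- \frac{19}{24}} = 1024 \left(- \frac{24}{19}\right) = - \frac{24576}{19}$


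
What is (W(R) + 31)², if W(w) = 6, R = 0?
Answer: 1369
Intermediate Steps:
(W(R) + 31)² = (6 + 31)² = 37² = 1369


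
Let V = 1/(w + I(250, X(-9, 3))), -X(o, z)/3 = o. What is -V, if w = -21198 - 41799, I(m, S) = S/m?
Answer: 250/15749223 ≈ 1.5874e-5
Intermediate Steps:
X(o, z) = -3*o
I(m, S) = S/m
w = -62997
V = -250/15749223 (V = 1/(-62997 - 3*(-9)/250) = 1/(-62997 + 27*(1/250)) = 1/(-62997 + 27/250) = 1/(-15749223/250) = -250/15749223 ≈ -1.5874e-5)
-V = -1*(-250/15749223) = 250/15749223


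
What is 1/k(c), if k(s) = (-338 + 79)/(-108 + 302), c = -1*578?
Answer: -194/259 ≈ -0.74903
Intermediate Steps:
c = -578
k(s) = -259/194
1/k(c) = 1/(-259/194) = -194/259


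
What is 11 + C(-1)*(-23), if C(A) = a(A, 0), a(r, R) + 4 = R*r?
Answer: 103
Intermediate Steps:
a(r, R) = -4 + R*r
C(A) = -4 (C(A) = -4 + 0*A = -4 + 0 = -4)
11 + C(-1)*(-23) = 11 - 4*(-23) = 11 + 92 = 103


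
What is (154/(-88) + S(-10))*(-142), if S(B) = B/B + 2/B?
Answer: 1349/10 ≈ 134.90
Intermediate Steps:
S(B) = 1 + 2/B
(154/(-88) + S(-10))*(-142) = (154/(-88) + (2 - 10)/(-10))*(-142) = (154*(-1/88) - ⅒*(-8))*(-142) = (-7/4 + ⅘)*(-142) = -19/20*(-142) = 1349/10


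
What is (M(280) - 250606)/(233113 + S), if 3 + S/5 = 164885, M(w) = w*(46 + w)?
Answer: -159326/1057523 ≈ -0.15066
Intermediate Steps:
S = 824410 (S = -15 + 5*164885 = -15 + 824425 = 824410)
(M(280) - 250606)/(233113 + S) = (280*(46 + 280) - 250606)/(233113 + 824410) = (280*326 - 250606)/1057523 = (91280 - 250606)*(1/1057523) = -159326*1/1057523 = -159326/1057523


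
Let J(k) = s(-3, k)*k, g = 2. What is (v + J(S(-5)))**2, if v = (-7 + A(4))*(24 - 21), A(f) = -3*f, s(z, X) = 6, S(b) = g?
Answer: 2025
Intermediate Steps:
S(b) = 2
J(k) = 6*k
v = -57 (v = (-7 - 3*4)*(24 - 21) = (-7 - 12)*3 = -19*3 = -57)
(v + J(S(-5)))**2 = (-57 + 6*2)**2 = (-57 + 12)**2 = (-45)**2 = 2025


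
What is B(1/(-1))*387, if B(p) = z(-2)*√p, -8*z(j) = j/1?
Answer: 387*I/4 ≈ 96.75*I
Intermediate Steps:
z(j) = -j/8 (z(j) = -j/(8*1) = -j/8)
B(p) = √p/4 (B(p) = (-⅛*(-2))*√p = √p/4)
B(1/(-1))*387 = (√(1/(-1))/4)*387 = (√(-1)/4)*387 = (I/4)*387 = 387*I/4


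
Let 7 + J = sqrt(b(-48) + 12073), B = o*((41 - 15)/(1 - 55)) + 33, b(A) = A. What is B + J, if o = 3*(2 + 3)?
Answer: 169/9 + 5*sqrt(481) ≈ 128.44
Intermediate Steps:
o = 15 (o = 3*5 = 15)
B = 232/9 (B = 15*((41 - 15)/(1 - 55)) + 33 = 15*(26/(-54)) + 33 = 15*(26*(-1/54)) + 33 = 15*(-13/27) + 33 = -65/9 + 33 = 232/9 ≈ 25.778)
J = -7 + 5*sqrt(481) (J = -7 + sqrt(-48 + 12073) = -7 + sqrt(12025) = -7 + 5*sqrt(481) ≈ 102.66)
B + J = 232/9 + (-7 + 5*sqrt(481)) = 169/9 + 5*sqrt(481)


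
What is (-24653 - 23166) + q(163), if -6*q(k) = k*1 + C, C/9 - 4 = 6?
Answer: -287167/6 ≈ -47861.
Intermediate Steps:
C = 90 (C = 36 + 9*6 = 36 + 54 = 90)
q(k) = -15 - k/6 (q(k) = -(k*1 + 90)/6 = -(k + 90)/6 = -(90 + k)/6 = -15 - k/6)
(-24653 - 23166) + q(163) = (-24653 - 23166) + (-15 - ⅙*163) = -47819 + (-15 - 163/6) = -47819 - 253/6 = -287167/6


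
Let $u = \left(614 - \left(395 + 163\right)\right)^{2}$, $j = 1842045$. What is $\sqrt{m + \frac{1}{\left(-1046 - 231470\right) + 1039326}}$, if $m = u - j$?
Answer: $\frac{9 i \sqrt{14778071529516890}}{806810} \approx 1356.1 i$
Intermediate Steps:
$u = 3136$ ($u = \left(614 - 558\right)^{2} = 56^{2} = 3136$)
$m = -1838909$ ($m = 3136 - 1842045 = -1838909$)
$\sqrt{m + \frac{1}{\left(-1046 - 231470\right) + 1039326}} = \sqrt{-1838909 + \frac{1}{\left(-1046 - 231470\right) + 1039326}} = \sqrt{-1838909 + \frac{1}{-232516 + 1039326}} = \sqrt{-1838909 + \frac{1}{806810}} = \sqrt{- \frac{1483650170289}{806810}} = \frac{9 i \sqrt{14778071529516890}}{806810}$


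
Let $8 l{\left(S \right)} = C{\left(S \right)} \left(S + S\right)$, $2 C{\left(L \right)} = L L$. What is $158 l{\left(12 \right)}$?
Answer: $34128$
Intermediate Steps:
$C{\left(L \right)} = \frac{L^{2}}{2}$ ($C{\left(L \right)} = \frac{L L}{2} = \frac{L^{2}}{2}$)
$l{\left(S \right)} = \frac{S^{3}}{8}$ ($l{\left(S \right)} = \frac{\frac{S^{2}}{2} \left(S + S\right)}{8} = \frac{\frac{S^{2}}{2} \cdot 2 S}{8} = \frac{S^{3}}{8}$)
$158 l{\left(12 \right)} = 158 \frac{12^{3}}{8} = 158 \cdot \frac{1}{8} \cdot 1728 = 158 \cdot 216 = 34128$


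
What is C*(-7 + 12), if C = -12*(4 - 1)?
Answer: -180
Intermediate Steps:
C = -36 (C = -12*3 = -36)
C*(-7 + 12) = -36*(-7 + 12) = -36*5 = -180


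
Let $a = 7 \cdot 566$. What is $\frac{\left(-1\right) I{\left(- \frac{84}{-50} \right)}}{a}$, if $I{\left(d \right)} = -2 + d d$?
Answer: $- \frac{257}{1238125} \approx -0.00020757$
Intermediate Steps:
$a = 3962$
$I{\left(d \right)} = -2 + d^{2}$
$\frac{\left(-1\right) I{\left(- \frac{84}{-50} \right)}}{a} = \frac{\left(-1\right) \left(-2 + \left(- \frac{84}{-50}\right)^{2}\right)}{3962} = - (-2 + \left(\left(-84\right) \left(- \frac{1}{50}\right)\right)^{2}) \frac{1}{3962} = - (-2 + \left(\frac{42}{25}\right)^{2}) \frac{1}{3962} = - (-2 + \frac{1764}{625}) \frac{1}{3962} = \left(-1\right) \frac{514}{625} \cdot \frac{1}{3962} = \left(- \frac{514}{625}\right) \frac{1}{3962} = - \frac{257}{1238125}$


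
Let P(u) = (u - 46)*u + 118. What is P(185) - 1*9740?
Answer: 16093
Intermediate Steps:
P(u) = 118 + u*(-46 + u) (P(u) = (-46 + u)*u + 118 = u*(-46 + u) + 118 = 118 + u*(-46 + u))
P(185) - 1*9740 = (118 + 185**2 - 46*185) - 1*9740 = (118 + 34225 - 8510) - 9740 = 25833 - 9740 = 16093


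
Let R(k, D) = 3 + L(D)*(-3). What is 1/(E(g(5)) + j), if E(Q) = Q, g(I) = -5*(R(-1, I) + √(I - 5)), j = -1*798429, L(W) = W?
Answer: -1/798369 ≈ -1.2526e-6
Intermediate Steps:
j = -798429
R(k, D) = 3 - 3*D (R(k, D) = 3 + D*(-3) = 3 - 3*D)
g(I) = -15 - 5*√(-5 + I) + 15*I (g(I) = -5*((3 - 3*I) + √(I - 5)) = -5*((3 - 3*I) + √(-5 + I)) = -5*(3 + √(-5 + I) - 3*I) = -15 - 5*√(-5 + I) + 15*I)
1/(E(g(5)) + j) = 1/((-15 - 5*√(-5 + 5) + 15*5) - 798429) = 1/((-15 - 5*√0 + 75) - 798429) = 1/((-15 - 5*0 + 75) - 798429) = 1/((-15 + 0 + 75) - 798429) = 1/(60 - 798429) = 1/(-798369) = -1/798369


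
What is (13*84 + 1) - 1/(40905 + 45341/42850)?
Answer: 1915837235113/1752824591 ≈ 1093.0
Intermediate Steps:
(13*84 + 1) - 1/(40905 + 45341/42850) = (1092 + 1) - 1/(40905 + 45341*(1/42850)) = 1093 - 1/(40905 + 45341/42850) = 1093 - 1/1752824591/42850 = 1093 - 1*42850/1752824591 = 1093 - 42850/1752824591 = 1915837235113/1752824591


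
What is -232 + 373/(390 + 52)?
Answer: -102171/442 ≈ -231.16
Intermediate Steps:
-232 + 373/(390 + 52) = -232 + 373/442 = -102171/442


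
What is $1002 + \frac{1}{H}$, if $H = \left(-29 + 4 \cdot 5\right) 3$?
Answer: $\frac{27053}{27} \approx 1002.0$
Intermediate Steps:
$H = -27$ ($H = \left(-29 + 20\right) 3 = \left(-9\right) 3 = -27$)
$1002 + \frac{1}{H} = 1002 + \frac{1}{-27} = 1002 - \frac{1}{27} = \frac{27053}{27}$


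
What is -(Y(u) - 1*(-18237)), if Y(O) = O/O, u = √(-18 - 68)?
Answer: -18238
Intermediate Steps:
u = I*√86 (u = √(-86) = I*√86 ≈ 9.2736*I)
Y(O) = 1
-(Y(u) - 1*(-18237)) = -(1 - 1*(-18237)) = -(1 + 18237) = -1*18238 = -18238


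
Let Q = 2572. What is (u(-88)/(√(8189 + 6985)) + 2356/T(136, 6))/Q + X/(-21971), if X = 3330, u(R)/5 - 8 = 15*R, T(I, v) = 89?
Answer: -177624991/1257334417 - 820*√1686/1626147 ≈ -0.16198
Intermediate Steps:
u(R) = 40 + 75*R (u(R) = 40 + 5*(15*R) = 40 + 75*R)
(u(-88)/(√(8189 + 6985)) + 2356/T(136, 6))/Q + X/(-21971) = ((40 + 75*(-88))/(√(8189 + 6985)) + 2356/89)/2572 + 3330/(-21971) = ((40 - 6600)/(√15174) + 2356*(1/89))*(1/2572) + 3330*(-1/21971) = (-6560*√1686/5058 + 2356/89)*(1/2572) - 3330/21971 = (-3280*√1686/2529 + 2356/89)*(1/2572) - 3330/21971 = (2356/89 - 3280*√1686/2529)*(1/2572) - 3330/21971 = (589/57227 - 820*√1686/1626147) - 3330/21971 = -177624991/1257334417 - 820*√1686/1626147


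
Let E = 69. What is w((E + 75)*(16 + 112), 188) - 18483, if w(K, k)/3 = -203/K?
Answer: -113559755/6144 ≈ -18483.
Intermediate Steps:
w(K, k) = -609/K (w(K, k) = 3*(-203/K) = -609/K)
w((E + 75)*(16 + 112), 188) - 18483 = -609*1/((16 + 112)*(69 + 75)) - 18483 = -609/(144*128) - 18483 = -609/18432 - 18483 = -609*1/18432 - 18483 = -203/6144 - 18483 = -113559755/6144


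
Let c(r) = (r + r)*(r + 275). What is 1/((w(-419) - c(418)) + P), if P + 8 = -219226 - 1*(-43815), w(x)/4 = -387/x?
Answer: -419/316245825 ≈ -1.3249e-6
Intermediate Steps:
w(x) = -1548/x (w(x) = 4*(-387/x) = -1548/x)
c(r) = 2*r*(275 + r) (c(r) = (2*r)*(275 + r) = 2*r*(275 + r))
P = -175419 (P = -8 + (-219226 - 1*(-43815)) = -8 + (-219226 + 43815) = -8 - 175411 = -175419)
1/((w(-419) - c(418)) + P) = 1/((-1548/(-419) - 2*418*(275 + 418)) - 175419) = 1/((-1548*(-1/419) - 2*418*693) - 175419) = 1/((1548/419 - 1*579348) - 175419) = 1/((1548/419 - 579348) - 175419) = 1/(-242745264/419 - 175419) = 1/(-316245825/419) = -419/316245825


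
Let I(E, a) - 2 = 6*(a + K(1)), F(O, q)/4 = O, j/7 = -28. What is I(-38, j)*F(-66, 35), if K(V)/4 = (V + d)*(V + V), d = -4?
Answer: 347952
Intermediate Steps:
j = -196 (j = 7*(-28) = -196)
F(O, q) = 4*O
K(V) = 8*V*(-4 + V) (K(V) = 4*((V - 4)*(V + V)) = 4*((-4 + V)*(2*V)) = 4*(2*V*(-4 + V)) = 8*V*(-4 + V))
I(E, a) = -142 + 6*a (I(E, a) = 2 + 6*(a + 8*1*(-4 + 1)) = 2 + 6*(a + 8*1*(-3)) = 2 + 6*(a - 24) = 2 + 6*(-24 + a) = 2 + (-144 + 6*a) = -142 + 6*a)
I(-38, j)*F(-66, 35) = (-142 + 6*(-196))*(4*(-66)) = (-142 - 1176)*(-264) = -1318*(-264) = 347952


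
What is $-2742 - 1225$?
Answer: $-3967$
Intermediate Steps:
$-2742 - 1225 = -3967$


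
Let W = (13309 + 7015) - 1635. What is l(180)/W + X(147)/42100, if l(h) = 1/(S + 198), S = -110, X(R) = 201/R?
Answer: 28063311/848177838200 ≈ 3.3087e-5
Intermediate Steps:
W = 18689 (W = 20324 - 1635 = 18689)
l(h) = 1/88 (l(h) = 1/(-110 + 198) = 1/88)
l(180)/W + X(147)/42100 = (1/88)/18689 + (201/147)/42100 = (1/88)*(1/18689) + (201*(1/147))*(1/42100) = 1/1644632 + (67/49)*(1/42100) = 1/1644632 + 67/2062900 = 28063311/848177838200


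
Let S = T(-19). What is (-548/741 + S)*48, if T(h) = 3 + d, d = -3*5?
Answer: -151040/247 ≈ -611.50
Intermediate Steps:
d = -15
T(h) = -12 (T(h) = 3 - 15 = -12)
S = -12
(-548/741 + S)*48 = (-548/741 - 12)*48 = -9440/741*48 = -151040/247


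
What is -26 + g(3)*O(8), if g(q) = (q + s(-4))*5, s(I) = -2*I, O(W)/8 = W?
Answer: 3494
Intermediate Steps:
O(W) = 8*W
g(q) = 40 + 5*q (g(q) = (q - 2*(-4))*5 = (q + 8)*5 = (8 + q)*5 = 40 + 5*q)
-26 + g(3)*O(8) = -26 + (40 + 5*3)*(8*8) = -26 + (40 + 15)*64 = -26 + 55*64 = -26 + 3520 = 3494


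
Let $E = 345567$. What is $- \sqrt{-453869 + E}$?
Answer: $- i \sqrt{108302} \approx - 329.09 i$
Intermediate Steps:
$- \sqrt{-453869 + E} = - \sqrt{-453869 + 345567} = - \sqrt{-108302} = - i \sqrt{108302}$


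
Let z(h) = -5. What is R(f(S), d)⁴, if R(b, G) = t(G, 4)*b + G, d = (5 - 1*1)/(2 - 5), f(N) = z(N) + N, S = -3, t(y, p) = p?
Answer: 100000000/81 ≈ 1.2346e+6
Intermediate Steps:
f(N) = -5 + N
d = -4/3 (d = (5 - 1)/(-3) = 4*(-⅓) = -4/3 ≈ -1.3333)
R(b, G) = G + 4*b (R(b, G) = 4*b + G = G + 4*b)
R(f(S), d)⁴ = (-4/3 + 4*(-5 - 3))⁴ = (-4/3 + 4*(-8))⁴ = (-4/3 - 32)⁴ = (-100/3)⁴ = 100000000/81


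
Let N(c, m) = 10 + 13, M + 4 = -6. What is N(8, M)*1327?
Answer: 30521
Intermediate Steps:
M = -10 (M = -4 - 6 = -10)
N(c, m) = 23
N(8, M)*1327 = 23*1327 = 30521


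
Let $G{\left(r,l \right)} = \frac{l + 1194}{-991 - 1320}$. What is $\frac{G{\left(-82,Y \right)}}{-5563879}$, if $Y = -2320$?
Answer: $- \frac{1126}{12858124369} \approx -8.7571 \cdot 10^{-8}$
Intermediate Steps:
$G{\left(r,l \right)} = - \frac{1194}{2311} - \frac{l}{2311}$ ($G{\left(r,l \right)} = \frac{1194 + l}{-2311} = \left(1194 + l\right) \left(- \frac{1}{2311}\right) = - \frac{1194}{2311} - \frac{l}{2311}$)
$\frac{G{\left(-82,Y \right)}}{-5563879} = \frac{- \frac{1194}{2311} - - \frac{2320}{2311}}{-5563879} = \left(- \frac{1194}{2311} + \frac{2320}{2311}\right) \left(- \frac{1}{5563879}\right) = \frac{1126}{2311} \left(- \frac{1}{5563879}\right) = - \frac{1126}{12858124369}$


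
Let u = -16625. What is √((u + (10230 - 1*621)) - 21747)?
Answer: 7*I*√587 ≈ 169.6*I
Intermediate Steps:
√((u + (10230 - 1*621)) - 21747) = √((-16625 + (10230 - 1*621)) - 21747) = √((-16625 + (10230 - 621)) - 21747) = √((-16625 + 9609) - 21747) = √(-7016 - 21747) = √(-28763) = 7*I*√587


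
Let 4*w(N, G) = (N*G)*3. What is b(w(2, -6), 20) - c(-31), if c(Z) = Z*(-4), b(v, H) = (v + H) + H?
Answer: -93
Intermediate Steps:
w(N, G) = 3*G*N/4 (w(N, G) = ((N*G)*3)/4 = ((G*N)*3)/4 = (3*G*N)/4 = 3*G*N/4)
b(v, H) = v + 2*H (b(v, H) = (H + v) + H = v + 2*H)
c(Z) = -4*Z
b(w(2, -6), 20) - c(-31) = ((¾)*(-6)*2 + 2*20) - (-4)*(-31) = (-9 + 40) - 1*124 = 31 - 124 = -93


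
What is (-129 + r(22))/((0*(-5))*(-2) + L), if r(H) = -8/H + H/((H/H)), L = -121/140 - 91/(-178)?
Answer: 14715260/48389 ≈ 304.10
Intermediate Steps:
L = -4399/12460 (L = -121*1/140 - 91*(-1/178) = -121/140 + 91/178 = -4399/12460 ≈ -0.35305)
r(H) = H - 8/H (r(H) = -8/H + H/1 = -8/H + H*1 = -8/H + H = H - 8/H)
(-129 + r(22))/((0*(-5))*(-2) + L) = (-129 + (22 - 8/22))/((0*(-5))*(-2) - 4399/12460) = (-129 + (22 - 8*1/22))/(0*(-2) - 4399/12460) = (-129 + (22 - 4/11))/(0 - 4399/12460) = (-129 + 238/11)/(-4399/12460) = -1181/11*(-12460/4399) = 14715260/48389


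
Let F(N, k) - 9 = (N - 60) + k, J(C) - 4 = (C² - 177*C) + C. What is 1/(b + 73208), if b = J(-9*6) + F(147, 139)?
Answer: 1/85867 ≈ 1.1646e-5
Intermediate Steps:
J(C) = 4 + C² - 176*C (J(C) = 4 + ((C² - 177*C) + C) = 4 + (C² - 176*C) = 4 + C² - 176*C)
F(N, k) = -51 + N + k (F(N, k) = 9 + ((N - 60) + k) = 9 + ((-60 + N) + k) = 9 + (-60 + N + k) = -51 + N + k)
b = 12659 (b = (4 + (-9*6)² - (-1584)*6) + (-51 + 147 + 139) = (4 + (-54)² - 176*(-54)) + 235 = (4 + 2916 + 9504) + 235 = 12424 + 235 = 12659)
1/(b + 73208) = 1/(12659 + 73208) = 1/85867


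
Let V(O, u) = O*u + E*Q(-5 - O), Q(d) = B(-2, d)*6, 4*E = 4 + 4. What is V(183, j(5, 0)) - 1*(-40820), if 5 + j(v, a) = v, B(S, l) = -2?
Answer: 40796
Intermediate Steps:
j(v, a) = -5 + v
E = 2 (E = (4 + 4)/4 = (¼)*8 = 2)
Q(d) = -12 (Q(d) = -2*6 = -12)
V(O, u) = -24 + O*u (V(O, u) = O*u + 2*(-12) = O*u - 24 = -24 + O*u)
V(183, j(5, 0)) - 1*(-40820) = (-24 + 183*(-5 + 5)) - 1*(-40820) = (-24 + 183*0) + 40820 = (-24 + 0) + 40820 = -24 + 40820 = 40796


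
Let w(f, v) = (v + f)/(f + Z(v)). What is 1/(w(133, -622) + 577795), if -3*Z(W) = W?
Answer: 1021/589927228 ≈ 1.7307e-6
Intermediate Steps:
Z(W) = -W/3
w(f, v) = (f + v)/(f - v/3) (w(f, v) = (v + f)/(f - v/3) = (f + v)/(f - v/3))
1/(w(133, -622) + 577795) = 1/(3*(133 - 622)/(-1*(-622) + 3*133) + 577795) = 1/(3*(-489)/(622 + 399) + 577795) = 1/(3*(-489)/1021 + 577795) = 1/(3*(1/1021)*(-489) + 577795) = 1/(-1467/1021 + 577795) = 1/(589927228/1021) = 1021/589927228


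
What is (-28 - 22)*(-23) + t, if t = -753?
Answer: 397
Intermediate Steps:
(-28 - 22)*(-23) + t = (-28 - 22)*(-23) - 753 = -50*(-23) - 753 = 1150 - 753 = 397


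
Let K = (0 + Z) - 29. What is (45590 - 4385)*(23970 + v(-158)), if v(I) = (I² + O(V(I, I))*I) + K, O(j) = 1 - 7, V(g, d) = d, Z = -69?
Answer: 2051349720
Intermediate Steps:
O(j) = -6
K = -98 (K = (0 - 69) - 29 = -69 - 29 = -98)
v(I) = -98 + I² - 6*I (v(I) = (I² - 6*I) - 98 = -98 + I² - 6*I)
(45590 - 4385)*(23970 + v(-158)) = (45590 - 4385)*(23970 + (-98 + (-158)² - 6*(-158))) = 41205*(23970 + (-98 + 24964 + 948)) = 41205*(23970 + 25814) = 41205*49784 = 2051349720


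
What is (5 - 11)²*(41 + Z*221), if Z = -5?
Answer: -38304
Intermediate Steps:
(5 - 11)²*(41 + Z*221) = (5 - 11)²*(41 - 5*221) = (-6)²*(41 - 1105) = 36*(-1064) = -38304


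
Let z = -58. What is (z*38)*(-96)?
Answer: 211584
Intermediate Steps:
(z*38)*(-96) = -58*38*(-96) = -2204*(-96) = 211584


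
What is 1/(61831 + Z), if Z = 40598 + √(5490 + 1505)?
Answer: 102429/10491693046 - √6995/10491693046 ≈ 9.7549e-6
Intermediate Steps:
Z = 40598 + √6995 ≈ 40682.
1/(61831 + Z) = 1/(61831 + (40598 + √6995)) = 1/(102429 + √6995)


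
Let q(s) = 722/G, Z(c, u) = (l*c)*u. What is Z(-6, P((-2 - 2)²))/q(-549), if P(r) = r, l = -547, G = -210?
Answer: -5513760/361 ≈ -15274.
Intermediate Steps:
Z(c, u) = -547*c*u (Z(c, u) = (-547*c)*u = -547*c*u)
q(s) = -361/105 (q(s) = 722/(-210) = 722*(-1/210) = -361/105)
Z(-6, P((-2 - 2)²))/q(-549) = (-547*(-6)*(-2 - 2)²)/(-361/105) = -547*(-6)*(-4)²*(-105/361) = -547*(-6)*16*(-105/361) = 52512*(-105/361) = -5513760/361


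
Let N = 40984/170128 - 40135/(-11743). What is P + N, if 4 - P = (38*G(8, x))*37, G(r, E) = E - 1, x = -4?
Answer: 1757490841991/249726638 ≈ 7037.7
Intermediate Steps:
G(r, E) = -1 + E
N = 913670299/249726638 (N = 40984*(1/170128) - 40135*(-1/11743) = 5123/21266 + 40135/11743 = 913670299/249726638 ≈ 3.6587)
P = 7034 (P = 4 - 38*(-1 - 4)*37 = 4 - 38*(-5)*37 = 4 - (-190)*37 = 4 - 1*(-7030) = 4 + 7030 = 7034)
P + N = 7034 + 913670299/249726638 = 1757490841991/249726638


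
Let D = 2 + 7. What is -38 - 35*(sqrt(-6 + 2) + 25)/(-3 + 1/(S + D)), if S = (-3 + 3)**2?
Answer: 6887/26 + 315*I/13 ≈ 264.88 + 24.231*I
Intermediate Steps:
S = 0 (S = 0**2 = 0)
D = 9
-38 - 35*(sqrt(-6 + 2) + 25)/(-3 + 1/(S + D)) = -38 - 35*(sqrt(-6 + 2) + 25)/(-3 + 1/(0 + 9)) = -38 - 35*(sqrt(-4) + 25)/(-3 + 1/9) = -38 - 35*(2*I + 25)/(-3 + 1/9) = -38 - 35*(25 + 2*I)/(-26/9) = -38 - 35*(25 + 2*I)*(-9)/26 = -38 - 35*(-225/26 - 9*I/13) = -38 + (7875/26 + 315*I/13) = 6887/26 + 315*I/13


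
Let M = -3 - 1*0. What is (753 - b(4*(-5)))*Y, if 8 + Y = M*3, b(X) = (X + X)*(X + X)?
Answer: 14399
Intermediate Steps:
b(X) = 4*X² (b(X) = (2*X)*(2*X) = 4*X²)
M = -3 (M = -3 + 0 = -3)
Y = -17 (Y = -8 - 3*3 = -8 - 9 = -17)
(753 - b(4*(-5)))*Y = (753 - 4*(4*(-5))²)*(-17) = (753 - 4*(-20)²)*(-17) = (753 - 4*400)*(-17) = (753 - 1*1600)*(-17) = (753 - 1600)*(-17) = -847*(-17) = 14399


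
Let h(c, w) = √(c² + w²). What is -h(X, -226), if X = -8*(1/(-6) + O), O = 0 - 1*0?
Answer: -10*√4597/3 ≈ -226.00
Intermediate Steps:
O = 0 (O = 0 + 0 = 0)
X = 4/3 (X = -8*(1/(-6) + 0) = -8*(-⅙ + 0) = -8*(-⅙) = 4/3 ≈ 1.3333)
-h(X, -226) = -√((4/3)² + (-226)²) = -√(16/9 + 51076) = -√(459700/9) = -10*√4597/3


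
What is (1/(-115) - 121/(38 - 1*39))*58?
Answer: 807012/115 ≈ 7017.5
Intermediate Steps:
(1/(-115) - 121/(38 - 1*39))*58 = (1*(-1/115) - 121/(38 - 39))*58 = (-1/115 - 121/(-1))*58 = (-1/115 - 121*(-1))*58 = (-1/115 + 121)*58 = (13914/115)*58 = 807012/115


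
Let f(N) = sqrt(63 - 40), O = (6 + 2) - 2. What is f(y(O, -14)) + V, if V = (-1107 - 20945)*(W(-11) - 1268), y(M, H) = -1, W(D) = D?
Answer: 28204508 + sqrt(23) ≈ 2.8205e+7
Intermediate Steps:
O = 6 (O = 8 - 2 = 6)
f(N) = sqrt(23)
V = 28204508 (V = (-1107 - 20945)*(-11 - 1268) = -22052*(-1279) = 28204508)
f(y(O, -14)) + V = sqrt(23) + 28204508 = 28204508 + sqrt(23)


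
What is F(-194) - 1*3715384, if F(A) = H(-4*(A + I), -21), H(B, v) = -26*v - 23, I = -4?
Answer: -3714861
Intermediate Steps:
H(B, v) = -23 - 26*v
F(A) = 523 (F(A) = -23 - 26*(-21) = -23 + 546 = 523)
F(-194) - 1*3715384 = 523 - 1*3715384 = 523 - 3715384 = -3714861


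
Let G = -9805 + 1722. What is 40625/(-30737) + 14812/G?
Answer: -783648319/248447171 ≈ -3.1542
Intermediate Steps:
G = -8083
40625/(-30737) + 14812/G = 40625/(-30737) + 14812/(-8083) = 40625*(-1/30737) + 14812*(-1/8083) = -40625/30737 - 14812/8083 = -783648319/248447171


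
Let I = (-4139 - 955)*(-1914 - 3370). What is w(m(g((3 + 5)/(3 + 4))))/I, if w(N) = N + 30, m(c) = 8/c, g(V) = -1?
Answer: 11/13458348 ≈ 8.1734e-7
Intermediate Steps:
w(N) = 30 + N
I = 26916696 (I = -5094*(-5284) = 26916696)
w(m(g((3 + 5)/(3 + 4))))/I = (30 + 8/(-1))/26916696 = (30 + 8*(-1))*(1/26916696) = (30 - 8)*(1/26916696) = 22*(1/26916696) = 11/13458348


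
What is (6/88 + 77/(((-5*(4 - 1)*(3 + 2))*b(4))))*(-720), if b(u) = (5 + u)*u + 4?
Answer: -8418/275 ≈ -30.611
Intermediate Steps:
b(u) = 4 + u*(5 + u) (b(u) = u*(5 + u) + 4 = 4 + u*(5 + u))
(6/88 + 77/(((-5*(4 - 1)*(3 + 2))*b(4))))*(-720) = (6/88 + 77/(((-5*(4 - 1)*(3 + 2))*(4 + 4² + 5*4))))*(-720) = (6*(1/88) + 77/(((-15*5)*(4 + 16 + 20))))*(-720) = (3/44 + 77/((-5*15*40)))*(-720) = (3/44 + 77/((-75*40)))*(-720) = (3/44 + 77/(-3000))*(-720) = (3/44 + 77*(-1/3000))*(-720) = (3/44 - 77/3000)*(-720) = (1403/33000)*(-720) = -8418/275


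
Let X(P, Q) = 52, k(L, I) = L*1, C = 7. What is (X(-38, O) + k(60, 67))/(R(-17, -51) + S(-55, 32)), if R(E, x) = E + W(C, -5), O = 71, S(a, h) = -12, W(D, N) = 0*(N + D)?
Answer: -112/29 ≈ -3.8621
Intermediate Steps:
k(L, I) = L
W(D, N) = 0 (W(D, N) = 0*(D + N) = 0)
R(E, x) = E (R(E, x) = E + 0 = E)
(X(-38, O) + k(60, 67))/(R(-17, -51) + S(-55, 32)) = (52 + 60)/(-17 - 12) = 112/(-29) = 112*(-1/29) = -112/29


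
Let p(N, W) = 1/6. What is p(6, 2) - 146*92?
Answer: -80591/6 ≈ -13432.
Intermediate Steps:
p(N, W) = ⅙
p(6, 2) - 146*92 = ⅙ - 146*92 = ⅙ - 13432 = -80591/6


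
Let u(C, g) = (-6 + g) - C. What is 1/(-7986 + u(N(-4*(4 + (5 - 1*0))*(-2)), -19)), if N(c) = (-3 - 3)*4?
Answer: -1/7987 ≈ -0.00012520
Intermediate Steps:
N(c) = -24 (N(c) = -6*4 = -24)
u(C, g) = -6 + g - C
1/(-7986 + u(N(-4*(4 + (5 - 1*0))*(-2)), -19)) = 1/(-7986 + (-6 - 19 - 1*(-24))) = 1/(-7986 + (-6 - 19 + 24)) = 1/(-7986 - 1) = 1/(-7987) = -1/7987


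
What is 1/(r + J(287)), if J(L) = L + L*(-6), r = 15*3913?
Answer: 1/57260 ≈ 1.7464e-5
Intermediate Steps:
r = 58695
J(L) = -5*L (J(L) = L - 6*L = -5*L)
1/(r + J(287)) = 1/(58695 - 5*287) = 1/(58695 - 1435) = 1/57260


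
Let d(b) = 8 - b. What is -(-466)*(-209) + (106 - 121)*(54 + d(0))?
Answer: -98324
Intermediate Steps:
-(-466)*(-209) + (106 - 121)*(54 + d(0)) = -(-466)*(-209) + (106 - 121)*(54 + (8 - 1*0)) = -466*209 - 15*(54 + (8 + 0)) = -97394 - 15*(54 + 8) = -97394 - 15*62 = -97394 - 930 = -98324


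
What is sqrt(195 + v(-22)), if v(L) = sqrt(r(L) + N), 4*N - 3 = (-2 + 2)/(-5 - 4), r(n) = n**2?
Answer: sqrt(780 + 2*sqrt(1939))/2 ≈ 14.731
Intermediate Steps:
N = 3/4 (N = 3/4 + ((-2 + 2)/(-5 - 4))/4 = 3/4 + (0/(-9))/4 = 3/4 + (0*(-1/9))/4 = 3/4 + (1/4)*0 = 3/4 + 0 = 3/4 ≈ 0.75000)
v(L) = sqrt(3/4 + L**2) (v(L) = sqrt(L**2 + 3/4) = sqrt(3/4 + L**2))
sqrt(195 + v(-22)) = sqrt(195 + sqrt(3 + 4*(-22)**2)/2) = sqrt(195 + sqrt(3 + 4*484)/2) = sqrt(195 + sqrt(3 + 1936)/2) = sqrt(195 + sqrt(1939)/2)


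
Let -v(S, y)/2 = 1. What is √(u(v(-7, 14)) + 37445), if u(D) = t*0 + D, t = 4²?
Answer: √37443 ≈ 193.50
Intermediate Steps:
t = 16
v(S, y) = -2 (v(S, y) = -2*1 = -2)
u(D) = D (u(D) = 16*0 + D = 0 + D = D)
√(u(v(-7, 14)) + 37445) = √(-2 + 37445) = √37443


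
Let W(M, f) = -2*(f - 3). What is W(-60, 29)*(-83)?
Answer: 4316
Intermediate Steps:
W(M, f) = 6 - 2*f (W(M, f) = -2*(-3 + f) = 6 - 2*f)
W(-60, 29)*(-83) = (6 - 2*29)*(-83) = (6 - 58)*(-83) = -52*(-83) = 4316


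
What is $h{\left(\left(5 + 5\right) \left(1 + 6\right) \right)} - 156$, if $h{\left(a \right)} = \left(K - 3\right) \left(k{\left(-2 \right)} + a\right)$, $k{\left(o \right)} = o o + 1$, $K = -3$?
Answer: $-606$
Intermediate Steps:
$k{\left(o \right)} = 1 + o^{2}$ ($k{\left(o \right)} = o^{2} + 1 = 1 + o^{2}$)
$h{\left(a \right)} = -30 - 6 a$ ($h{\left(a \right)} = \left(-3 - 3\right) \left(\left(1 + \left(-2\right)^{2}\right) + a\right) = - 6 \left(\left(1 + 4\right) + a\right) = - 6 \left(5 + a\right) = -30 - 6 a$)
$h{\left(\left(5 + 5\right) \left(1 + 6\right) \right)} - 156 = \left(-30 - 6 \left(5 + 5\right) \left(1 + 6\right)\right) - 156 = \left(-30 - 6 \cdot 10 \cdot 7\right) - 156 = \left(-30 - 420\right) - 156 = -450 - 156 = -606$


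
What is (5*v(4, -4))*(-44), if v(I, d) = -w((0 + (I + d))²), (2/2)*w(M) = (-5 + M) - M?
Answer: -1100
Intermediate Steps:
w(M) = -5 (w(M) = (-5 + M) - M = -5)
v(I, d) = 5 (v(I, d) = -1*(-5) = 5)
(5*v(4, -4))*(-44) = (5*5)*(-44) = 25*(-44) = -1100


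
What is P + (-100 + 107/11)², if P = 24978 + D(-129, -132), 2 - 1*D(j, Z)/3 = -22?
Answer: 4017099/121 ≈ 33199.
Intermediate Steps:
D(j, Z) = 72 (D(j, Z) = 6 - 3*(-22) = 6 + 66 = 72)
P = 25050 (P = 24978 + 72 = 25050)
P + (-100 + 107/11)² = 25050 + (-100 + 107/11)² = 25050 + (-993/11)² = 25050 + 986049/121 = 4017099/121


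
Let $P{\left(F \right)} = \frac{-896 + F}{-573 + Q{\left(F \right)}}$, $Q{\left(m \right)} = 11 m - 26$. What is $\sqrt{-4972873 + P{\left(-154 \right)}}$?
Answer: $\frac{i \sqrt{26146612922527}}{2293} \approx 2230.0 i$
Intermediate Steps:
$Q{\left(m \right)} = -26 + 11 m$
$P{\left(F \right)} = \frac{-896 + F}{-599 + 11 F}$ ($P{\left(F \right)} = \frac{-896 + F}{-573 + \left(-26 + 11 F\right)} = \frac{-896 + F}{-599 + 11 F}$)
$\sqrt{-4972873 + P{\left(-154 \right)}} = \sqrt{-4972873 + \frac{-896 - 154}{-599 + 11 \left(-154\right)}} = \sqrt{-4972873 + \frac{1}{-599 - 1694} \left(-1050\right)} = \sqrt{-4972873 + \frac{1}{-2293} \left(-1050\right)} = \sqrt{-4972873 - - \frac{1050}{2293}} = \sqrt{-4972873 + \frac{1050}{2293}} = \sqrt{- \frac{11402796739}{2293}} = \frac{i \sqrt{26146612922527}}{2293}$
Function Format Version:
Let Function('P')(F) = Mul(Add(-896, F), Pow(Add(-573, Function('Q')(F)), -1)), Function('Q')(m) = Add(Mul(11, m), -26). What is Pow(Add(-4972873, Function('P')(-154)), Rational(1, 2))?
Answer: Mul(Rational(1, 2293), I, Pow(26146612922527, Rational(1, 2))) ≈ Mul(2230.0, I)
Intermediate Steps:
Function('Q')(m) = Add(-26, Mul(11, m))
Function('P')(F) = Mul(Pow(Add(-599, Mul(11, F)), -1), Add(-896, F)) (Function('P')(F) = Mul(Add(-896, F), Pow(Add(-573, Add(-26, Mul(11, F))), -1)) = Mul(Add(-896, F), Pow(Add(-599, Mul(11, F)), -1)) = Mul(Pow(Add(-599, Mul(11, F)), -1), Add(-896, F)))
Pow(Add(-4972873, Function('P')(-154)), Rational(1, 2)) = Pow(Add(-4972873, Mul(Pow(Add(-599, Mul(11, -154)), -1), Add(-896, -154))), Rational(1, 2)) = Pow(Add(-4972873, Mul(Pow(Add(-599, -1694), -1), -1050)), Rational(1, 2)) = Pow(Add(-4972873, Mul(Pow(-2293, -1), -1050)), Rational(1, 2)) = Pow(Add(-4972873, Mul(Rational(-1, 2293), -1050)), Rational(1, 2)) = Pow(Add(-4972873, Rational(1050, 2293)), Rational(1, 2)) = Pow(Rational(-11402796739, 2293), Rational(1, 2)) = Mul(Rational(1, 2293), I, Pow(26146612922527, Rational(1, 2)))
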